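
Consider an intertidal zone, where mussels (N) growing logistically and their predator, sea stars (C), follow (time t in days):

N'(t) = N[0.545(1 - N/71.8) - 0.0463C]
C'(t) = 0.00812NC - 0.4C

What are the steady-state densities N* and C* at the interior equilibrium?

From dC/dt = 0 with C > 0: 0.00812N* = 0.4, so N* = 49.3.
Substitute into dN/dt = 0: 0.545(1 - 49.3/71.8) = 0.0463C*.
The bracket is 0.314, giving C* = 0.171/0.0463 = 3.7.

N* ≈ 49.3, C* ≈ 3.7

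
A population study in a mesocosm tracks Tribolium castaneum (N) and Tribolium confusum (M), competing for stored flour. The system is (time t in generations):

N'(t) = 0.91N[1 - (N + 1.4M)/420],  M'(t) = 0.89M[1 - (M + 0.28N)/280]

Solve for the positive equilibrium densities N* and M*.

Setting both brackets to zero gives the nullclines N + 1.4M = 420 and 0.28N + M = 280.
Substituting M = 280 - 0.28N into the first: N(1 - 1.4·0.28) = 420 - 1.4·280.
So N* = 28/0.608 = 46.1, and then M* = 280 - 0.28·46.1 = 267.

N* ≈ 46.1, M* ≈ 267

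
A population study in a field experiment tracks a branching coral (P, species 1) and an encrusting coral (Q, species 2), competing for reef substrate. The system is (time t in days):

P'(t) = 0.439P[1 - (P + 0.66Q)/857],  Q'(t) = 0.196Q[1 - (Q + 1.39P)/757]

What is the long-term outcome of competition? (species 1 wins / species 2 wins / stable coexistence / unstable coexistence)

Compare the nullcline intercepts: K1/α12 = 857/0.66 = 1300 > K2 = 757; K2/α21 = 757/1.39 = 545 < K1 = 857.
Since the inequalities point opposite ways, species 1 can invade but species 2 cannot.

species 1 excludes species 2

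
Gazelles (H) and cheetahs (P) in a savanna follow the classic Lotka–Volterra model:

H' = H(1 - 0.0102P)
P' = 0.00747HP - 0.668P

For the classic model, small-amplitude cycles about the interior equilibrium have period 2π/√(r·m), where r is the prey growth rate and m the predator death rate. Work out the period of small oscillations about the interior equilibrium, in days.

T ≈ 7.69 days

Here r = 1 and m = 0.668, so r·m = 0.668.
ω = √0.668 = 0.817 per day, hence T = 2π/ω ≈ 7.69 days.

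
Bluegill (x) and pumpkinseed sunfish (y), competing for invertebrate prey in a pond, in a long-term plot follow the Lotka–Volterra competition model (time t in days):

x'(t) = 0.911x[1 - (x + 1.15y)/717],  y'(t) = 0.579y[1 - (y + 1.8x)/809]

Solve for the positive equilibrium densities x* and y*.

Setting both brackets to zero gives the nullclines x + 1.15y = 717 and 1.8x + y = 809.
Substituting y = 809 - 1.8x into the first: x(1 - 1.15·1.8) = 717 - 1.15·809.
So x* = -213/-1.07 = 199, and then y* = 809 - 1.8·199 = 450.

x* ≈ 199, y* ≈ 450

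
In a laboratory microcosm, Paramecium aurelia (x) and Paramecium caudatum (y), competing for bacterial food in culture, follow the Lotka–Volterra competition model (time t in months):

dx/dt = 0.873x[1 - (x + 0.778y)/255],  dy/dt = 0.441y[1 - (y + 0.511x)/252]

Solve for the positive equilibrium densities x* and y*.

Setting both brackets to zero gives the nullclines x + 0.778y = 255 and 0.511x + y = 252.
Substituting y = 252 - 0.511x into the first: x(1 - 0.778·0.511) = 255 - 0.778·252.
So x* = 58.9/0.602 = 97.8, and then y* = 252 - 0.511·97.8 = 202.

x* ≈ 97.8, y* ≈ 202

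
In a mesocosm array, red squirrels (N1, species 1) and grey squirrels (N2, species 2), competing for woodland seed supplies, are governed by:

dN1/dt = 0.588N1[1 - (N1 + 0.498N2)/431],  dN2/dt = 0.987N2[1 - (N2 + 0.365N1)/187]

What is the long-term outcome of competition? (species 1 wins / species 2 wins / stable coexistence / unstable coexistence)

Compare the nullcline intercepts: K1/α12 = 431/0.498 = 865 > K2 = 187; K2/α21 = 187/0.365 = 512 > K1 = 431.
Since both inequalities hold, each species can invade when rare, so the interior equilibrium is stable.

stable coexistence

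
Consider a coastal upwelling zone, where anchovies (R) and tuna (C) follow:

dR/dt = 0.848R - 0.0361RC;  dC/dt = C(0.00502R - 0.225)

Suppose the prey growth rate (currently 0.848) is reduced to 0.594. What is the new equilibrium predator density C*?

C* ≈ 16.5

At the interior fixed point, setting dR/dt = 0 with R > 0 fixes C* = (prey growth rate)/(RC coefficient) — independent of the other coefficients.
With the change, C* = 0.594/0.0361 = 16.5; it falls from 23.5.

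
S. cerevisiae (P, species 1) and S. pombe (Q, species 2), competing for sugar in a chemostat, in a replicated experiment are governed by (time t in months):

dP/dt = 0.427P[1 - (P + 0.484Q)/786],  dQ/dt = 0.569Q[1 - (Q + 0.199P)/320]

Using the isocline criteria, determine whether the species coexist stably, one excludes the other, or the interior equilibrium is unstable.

Compare the nullcline intercepts: K1/α12 = 786/0.484 = 1620 > K2 = 320; K2/α21 = 320/0.199 = 1610 > K1 = 786.
Since both inequalities hold, each species can invade when rare, so the interior equilibrium is stable.

stable coexistence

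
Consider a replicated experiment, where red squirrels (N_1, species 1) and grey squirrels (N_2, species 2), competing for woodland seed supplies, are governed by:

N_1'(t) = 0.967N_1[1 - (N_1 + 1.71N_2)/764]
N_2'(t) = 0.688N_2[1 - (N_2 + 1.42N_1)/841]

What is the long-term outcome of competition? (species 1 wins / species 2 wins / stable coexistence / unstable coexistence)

Compare the nullcline intercepts: K1/α12 = 764/1.71 = 447 < K2 = 841; K2/α21 = 841/1.42 = 592 < K1 = 764.
Since both are reversed, neither can invade when rare; the interior point is a saddle.

unstable coexistence (outcome depends on initial conditions)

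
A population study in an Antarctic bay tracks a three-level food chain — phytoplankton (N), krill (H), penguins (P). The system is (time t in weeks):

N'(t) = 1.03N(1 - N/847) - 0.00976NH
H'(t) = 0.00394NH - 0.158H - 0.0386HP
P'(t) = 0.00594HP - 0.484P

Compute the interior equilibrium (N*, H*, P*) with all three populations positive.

From dP/dt = 0: 0.00594H* = 0.484, so H* = 81.5.
From dN/dt = 0: 1.03(1 - N*/847) = 0.00976·81.5, giving N* = 847·(1 - 0.772) = 193.
From dH/dt = 0: 0.00394·193 - 0.158 = 0.0386P*, so P* = 0.603/0.0386 = 15.6.

N* ≈ 193, H* ≈ 81.5, P* ≈ 15.6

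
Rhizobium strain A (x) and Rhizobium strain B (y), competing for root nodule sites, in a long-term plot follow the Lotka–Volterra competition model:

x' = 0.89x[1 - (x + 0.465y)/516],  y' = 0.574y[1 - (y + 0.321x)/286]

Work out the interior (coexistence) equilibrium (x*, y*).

x* ≈ 450, y* ≈ 141

Setting both brackets to zero gives the nullclines x + 0.465y = 516 and 0.321x + y = 286.
Substituting y = 286 - 0.321x into the first: x(1 - 0.465·0.321) = 516 - 0.465·286.
So x* = 383/0.851 = 450, and then y* = 286 - 0.321·450 = 141.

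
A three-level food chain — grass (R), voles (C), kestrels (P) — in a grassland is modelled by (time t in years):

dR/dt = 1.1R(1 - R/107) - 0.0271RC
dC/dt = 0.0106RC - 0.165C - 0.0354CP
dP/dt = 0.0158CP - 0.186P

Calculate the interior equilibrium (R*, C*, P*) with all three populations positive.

R* ≈ 76, C* ≈ 11.8, P* ≈ 18.1

From dP/dt = 0: 0.0158C* = 0.186, so C* = 11.8.
From dR/dt = 0: 1.1(1 - R*/107) = 0.0271·11.8, giving R* = 107·(1 - 0.29) = 76.
From dC/dt = 0: 0.0106·76 - 0.165 = 0.0354P*, so P* = 0.64/0.0354 = 18.1.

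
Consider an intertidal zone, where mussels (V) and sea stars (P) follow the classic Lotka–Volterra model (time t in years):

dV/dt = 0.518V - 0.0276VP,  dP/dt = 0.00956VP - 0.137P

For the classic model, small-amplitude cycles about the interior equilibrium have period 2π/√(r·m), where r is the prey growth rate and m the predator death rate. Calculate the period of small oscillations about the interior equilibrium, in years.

T ≈ 23.6 years

Here r = 0.518 and m = 0.137, so r·m = 0.071.
ω = √0.071 = 0.266 per year, hence T = 2π/ω ≈ 23.6 years.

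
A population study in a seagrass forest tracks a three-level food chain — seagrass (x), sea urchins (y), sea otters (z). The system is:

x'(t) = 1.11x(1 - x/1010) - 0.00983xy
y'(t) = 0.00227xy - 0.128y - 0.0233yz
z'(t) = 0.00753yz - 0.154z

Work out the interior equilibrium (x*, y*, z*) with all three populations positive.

From dz/dt = 0: 0.00753y* = 0.154, so y* = 20.5.
From dx/dt = 0: 1.11(1 - x*/1010) = 0.00983·20.5, giving x* = 1010·(1 - 0.181) = 827.
From dy/dt = 0: 0.00227·827 - 0.128 = 0.0233z*, so z* = 1.75/0.0233 = 75.1.

x* ≈ 827, y* ≈ 20.5, z* ≈ 75.1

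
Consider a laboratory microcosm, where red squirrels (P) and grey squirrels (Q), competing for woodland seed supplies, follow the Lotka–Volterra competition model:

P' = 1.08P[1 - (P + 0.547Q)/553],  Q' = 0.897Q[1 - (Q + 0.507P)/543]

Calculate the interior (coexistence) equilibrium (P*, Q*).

Setting both brackets to zero gives the nullclines P + 0.547Q = 553 and 0.507P + Q = 543.
Substituting Q = 543 - 0.507P into the first: P(1 - 0.547·0.507) = 553 - 0.547·543.
So P* = 256/0.723 = 354, and then Q* = 543 - 0.507·354 = 363.

P* ≈ 354, Q* ≈ 363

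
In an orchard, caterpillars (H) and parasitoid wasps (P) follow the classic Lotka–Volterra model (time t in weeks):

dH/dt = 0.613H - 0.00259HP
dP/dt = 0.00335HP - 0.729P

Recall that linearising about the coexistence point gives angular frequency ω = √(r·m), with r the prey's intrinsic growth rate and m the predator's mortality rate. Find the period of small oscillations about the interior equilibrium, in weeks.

Here r = 0.613 and m = 0.729, so r·m = 0.447.
ω = √0.447 = 0.668 per week, hence T = 2π/ω ≈ 9.4 weeks.

T ≈ 9.4 weeks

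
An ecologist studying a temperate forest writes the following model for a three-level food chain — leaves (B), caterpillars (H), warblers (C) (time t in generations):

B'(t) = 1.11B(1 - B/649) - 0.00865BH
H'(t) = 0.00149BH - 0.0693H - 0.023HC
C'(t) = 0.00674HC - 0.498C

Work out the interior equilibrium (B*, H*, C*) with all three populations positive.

B* ≈ 275, H* ≈ 73.9, C* ≈ 14.8

From dC/dt = 0: 0.00674H* = 0.498, so H* = 73.9.
From dB/dt = 0: 1.11(1 - B*/649) = 0.00865·73.9, giving B* = 649·(1 - 0.576) = 275.
From dH/dt = 0: 0.00149·275 - 0.0693 = 0.023C*, so C* = 0.341/0.023 = 14.8.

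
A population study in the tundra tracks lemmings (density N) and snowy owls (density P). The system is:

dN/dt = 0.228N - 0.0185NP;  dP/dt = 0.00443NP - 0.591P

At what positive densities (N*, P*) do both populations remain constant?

N* ≈ 133, P* ≈ 12.3

Set dP/dt = 0 with P > 0: 0.00443N - 0.591 = 0, so N* = 0.591/0.00443 = 133.
Set dN/dt = 0 with N > 0: 0.228 - 0.0185P = 0, so P* = 0.228/0.0185 = 12.3.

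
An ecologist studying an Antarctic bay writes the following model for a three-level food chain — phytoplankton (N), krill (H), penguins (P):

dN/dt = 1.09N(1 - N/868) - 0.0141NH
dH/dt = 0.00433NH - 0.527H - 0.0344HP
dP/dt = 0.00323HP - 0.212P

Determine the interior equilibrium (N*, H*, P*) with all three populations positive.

From dP/dt = 0: 0.00323H* = 0.212, so H* = 65.6.
From dN/dt = 0: 1.09(1 - N*/868) = 0.0141·65.6, giving N* = 868·(1 - 0.849) = 131.
From dH/dt = 0: 0.00433·131 - 0.527 = 0.0344P*, so P* = 0.0404/0.0344 = 1.17.

N* ≈ 131, H* ≈ 65.6, P* ≈ 1.17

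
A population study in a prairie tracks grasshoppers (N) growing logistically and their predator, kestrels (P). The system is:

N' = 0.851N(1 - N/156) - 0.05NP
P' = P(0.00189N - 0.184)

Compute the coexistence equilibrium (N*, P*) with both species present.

N* ≈ 97.4, P* ≈ 6.4

From dP/dt = 0 with P > 0: 0.00189N* = 0.184, so N* = 97.4.
Substitute into dN/dt = 0: 0.851(1 - 97.4/156) = 0.05P*.
The bracket is 0.376, giving P* = 0.32/0.05 = 6.4.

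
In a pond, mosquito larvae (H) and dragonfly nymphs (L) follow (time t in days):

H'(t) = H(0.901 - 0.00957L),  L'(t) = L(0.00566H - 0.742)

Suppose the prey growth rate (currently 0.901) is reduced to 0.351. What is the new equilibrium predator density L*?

At the interior fixed point, setting dH/dt = 0 with H > 0 fixes L* = (prey growth rate)/(HL coefficient) — independent of the other coefficients.
With the change, L* = 0.351/0.00957 = 36.7; it falls from 94.1.

L* ≈ 36.7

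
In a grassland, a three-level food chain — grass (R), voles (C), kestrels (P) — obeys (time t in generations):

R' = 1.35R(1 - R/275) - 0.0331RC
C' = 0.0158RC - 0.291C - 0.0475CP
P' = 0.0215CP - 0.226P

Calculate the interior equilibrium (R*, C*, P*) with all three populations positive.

R* ≈ 204, C* ≈ 10.5, P* ≈ 61.8

From dP/dt = 0: 0.0215C* = 0.226, so C* = 10.5.
From dR/dt = 0: 1.35(1 - R*/275) = 0.0331·10.5, giving R* = 275·(1 - 0.258) = 204.
From dC/dt = 0: 0.0158·204 - 0.291 = 0.0475P*, so P* = 2.93/0.0475 = 61.8.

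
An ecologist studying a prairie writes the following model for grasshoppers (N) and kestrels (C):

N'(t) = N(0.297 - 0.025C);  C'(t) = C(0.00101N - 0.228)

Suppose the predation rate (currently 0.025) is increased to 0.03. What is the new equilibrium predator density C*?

C* ≈ 9.9

At the interior fixed point, setting dN/dt = 0 with N > 0 fixes C* = (prey growth rate)/(NC coefficient) — independent of the other coefficients.
With the change, C* = 0.297/0.03 = 9.9; it falls from 11.9.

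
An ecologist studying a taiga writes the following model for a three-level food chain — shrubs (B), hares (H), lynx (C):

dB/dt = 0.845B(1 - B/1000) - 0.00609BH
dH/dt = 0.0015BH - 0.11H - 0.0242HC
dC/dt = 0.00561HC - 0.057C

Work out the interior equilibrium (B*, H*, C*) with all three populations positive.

B* ≈ 927, H* ≈ 10.2, C* ≈ 52.9

From dC/dt = 0: 0.00561H* = 0.057, so H* = 10.2.
From dB/dt = 0: 0.845(1 - B*/1000) = 0.00609·10.2, giving B* = 1000·(1 - 0.0732) = 927.
From dH/dt = 0: 0.0015·927 - 0.11 = 0.0242C*, so C* = 1.28/0.0242 = 52.9.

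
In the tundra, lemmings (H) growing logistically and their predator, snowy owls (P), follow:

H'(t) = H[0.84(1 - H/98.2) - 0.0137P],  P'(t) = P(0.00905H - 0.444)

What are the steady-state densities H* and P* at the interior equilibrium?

H* ≈ 49.1, P* ≈ 30.7

From dP/dt = 0 with P > 0: 0.00905H* = 0.444, so H* = 49.1.
Substitute into dH/dt = 0: 0.84(1 - 49.1/98.2) = 0.0137P*.
The bracket is 0.5, giving P* = 0.42/0.0137 = 30.7.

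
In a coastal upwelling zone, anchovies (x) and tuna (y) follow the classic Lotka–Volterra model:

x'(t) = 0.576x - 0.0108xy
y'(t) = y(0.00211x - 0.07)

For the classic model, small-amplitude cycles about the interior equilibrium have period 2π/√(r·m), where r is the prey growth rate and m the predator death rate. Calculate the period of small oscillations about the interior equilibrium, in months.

T ≈ 31.3 months

Here r = 0.576 and m = 0.07, so r·m = 0.0403.
ω = √0.0403 = 0.201 per month, hence T = 2π/ω ≈ 31.3 months.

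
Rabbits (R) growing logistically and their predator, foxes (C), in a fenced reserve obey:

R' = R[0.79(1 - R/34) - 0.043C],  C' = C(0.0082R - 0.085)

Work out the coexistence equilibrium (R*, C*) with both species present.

From dC/dt = 0 with C > 0: 0.0082R* = 0.085, so R* = 10.4.
Substitute into dR/dt = 0: 0.79(1 - 10.4/34) = 0.043C*.
The bracket is 0.695, giving C* = 0.549/0.043 = 12.8.

R* ≈ 10.4, C* ≈ 12.8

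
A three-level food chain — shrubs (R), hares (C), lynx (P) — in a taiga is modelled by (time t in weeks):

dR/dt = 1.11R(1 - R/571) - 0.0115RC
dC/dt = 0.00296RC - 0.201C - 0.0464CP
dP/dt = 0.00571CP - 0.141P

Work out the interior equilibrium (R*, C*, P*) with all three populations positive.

From dP/dt = 0: 0.00571C* = 0.141, so C* = 24.7.
From dR/dt = 0: 1.11(1 - R*/571) = 0.0115·24.7, giving R* = 571·(1 - 0.256) = 425.
From dC/dt = 0: 0.00296·425 - 0.201 = 0.0464P*, so P* = 1.06/0.0464 = 22.8.

R* ≈ 425, C* ≈ 24.7, P* ≈ 22.8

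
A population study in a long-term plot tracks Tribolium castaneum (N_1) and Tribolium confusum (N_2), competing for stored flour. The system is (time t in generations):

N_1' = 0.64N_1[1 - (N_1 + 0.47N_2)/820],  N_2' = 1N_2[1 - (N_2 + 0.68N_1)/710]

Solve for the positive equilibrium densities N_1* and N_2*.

Setting both brackets to zero gives the nullclines N_1 + 0.47N_2 = 820 and 0.68N_1 + N_2 = 710.
Substituting N_2 = 710 - 0.68N_1 into the first: N_1(1 - 0.47·0.68) = 820 - 0.47·710.
So N_1* = 486/0.68 = 715, and then N_2* = 710 - 0.68·715 = 224.

N_1* ≈ 715, N_2* ≈ 224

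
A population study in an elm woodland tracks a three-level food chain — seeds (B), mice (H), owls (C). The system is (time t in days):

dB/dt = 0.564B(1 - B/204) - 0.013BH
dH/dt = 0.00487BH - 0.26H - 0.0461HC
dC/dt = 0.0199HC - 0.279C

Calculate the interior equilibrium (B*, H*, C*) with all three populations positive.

From dC/dt = 0: 0.0199H* = 0.279, so H* = 14.
From dB/dt = 0: 0.564(1 - B*/204) = 0.013·14, giving B* = 204·(1 - 0.323) = 138.
From dH/dt = 0: 0.00487·138 - 0.26 = 0.0461C*, so C* = 0.412/0.0461 = 8.95.

B* ≈ 138, H* ≈ 14, C* ≈ 8.95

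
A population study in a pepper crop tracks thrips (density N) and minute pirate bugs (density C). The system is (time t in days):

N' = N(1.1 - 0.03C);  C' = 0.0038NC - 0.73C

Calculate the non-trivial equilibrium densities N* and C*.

Set dC/dt = 0 with C > 0: 0.0038N - 0.73 = 0, so N* = 0.73/0.0038 = 192.
Set dN/dt = 0 with N > 0: 1.1 - 0.03C = 0, so C* = 1.1/0.03 = 36.7.

N* ≈ 192, C* ≈ 36.7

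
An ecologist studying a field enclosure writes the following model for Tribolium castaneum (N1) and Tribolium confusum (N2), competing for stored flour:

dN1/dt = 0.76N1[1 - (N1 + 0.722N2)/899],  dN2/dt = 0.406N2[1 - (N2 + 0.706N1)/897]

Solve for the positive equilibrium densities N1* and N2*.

Setting both brackets to zero gives the nullclines N1 + 0.722N2 = 899 and 0.706N1 + N2 = 897.
Substituting N2 = 897 - 0.706N1 into the first: N1(1 - 0.722·0.706) = 899 - 0.722·897.
So N1* = 251/0.49 = 513, and then N2* = 897 - 0.706·513 = 535.

N1* ≈ 513, N2* ≈ 535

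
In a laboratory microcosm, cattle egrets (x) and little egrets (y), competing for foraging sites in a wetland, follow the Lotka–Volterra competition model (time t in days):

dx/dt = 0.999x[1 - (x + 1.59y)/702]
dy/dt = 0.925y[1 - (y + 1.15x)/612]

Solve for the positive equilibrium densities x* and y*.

x* ≈ 327, y* ≈ 236

Setting both brackets to zero gives the nullclines x + 1.59y = 702 and 1.15x + y = 612.
Substituting y = 612 - 1.15x into the first: x(1 - 1.59·1.15) = 702 - 1.59·612.
So x* = -271/-0.829 = 327, and then y* = 612 - 1.15·327 = 236.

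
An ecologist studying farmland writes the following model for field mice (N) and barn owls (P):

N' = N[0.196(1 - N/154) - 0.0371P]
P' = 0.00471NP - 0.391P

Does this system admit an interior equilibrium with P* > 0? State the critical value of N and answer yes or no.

Threshold N = 83; K > 83, so yes, the predator persists.

The predator equation gives dP/dt > 0 only when N > 0.391/0.00471 = 83.
Without the predator, N → K = 154. Since 154 > 83, the predator can invade and persist.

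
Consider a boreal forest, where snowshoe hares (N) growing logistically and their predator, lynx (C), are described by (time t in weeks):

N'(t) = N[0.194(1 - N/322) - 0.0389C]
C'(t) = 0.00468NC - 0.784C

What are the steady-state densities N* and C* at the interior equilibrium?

From dC/dt = 0 with C > 0: 0.00468N* = 0.784, so N* = 168.
Substitute into dN/dt = 0: 0.194(1 - 168/322) = 0.0389C*.
The bracket is 0.48, giving C* = 0.0931/0.0389 = 2.39.

N* ≈ 168, C* ≈ 2.39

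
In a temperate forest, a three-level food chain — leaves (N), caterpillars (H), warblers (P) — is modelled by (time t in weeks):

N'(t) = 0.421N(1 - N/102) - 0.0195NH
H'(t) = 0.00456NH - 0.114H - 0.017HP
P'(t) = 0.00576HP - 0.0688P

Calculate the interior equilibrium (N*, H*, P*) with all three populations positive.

N* ≈ 45.6, H* ≈ 11.9, P* ≈ 5.52

From dP/dt = 0: 0.00576H* = 0.0688, so H* = 11.9.
From dN/dt = 0: 0.421(1 - N*/102) = 0.0195·11.9, giving N* = 102·(1 - 0.553) = 45.6.
From dH/dt = 0: 0.00456·45.6 - 0.114 = 0.017P*, so P* = 0.0938/0.017 = 5.52.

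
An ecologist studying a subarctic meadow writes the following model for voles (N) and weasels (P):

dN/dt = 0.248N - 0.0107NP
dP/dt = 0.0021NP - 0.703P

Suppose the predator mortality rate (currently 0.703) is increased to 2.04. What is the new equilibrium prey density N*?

N* ≈ 971

At the interior fixed point, setting dP/dt = 0 with P > 0 fixes N* = (predator death rate)/(NP coefficient) — independent of the other coefficients.
With the change, N* = 2.04/0.0021 = 971; it rises from 335.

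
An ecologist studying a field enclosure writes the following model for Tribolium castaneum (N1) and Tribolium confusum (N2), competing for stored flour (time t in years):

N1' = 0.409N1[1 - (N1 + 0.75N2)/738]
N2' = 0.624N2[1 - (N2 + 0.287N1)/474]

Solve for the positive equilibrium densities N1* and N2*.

Setting both brackets to zero gives the nullclines N1 + 0.75N2 = 738 and 0.287N1 + N2 = 474.
Substituting N2 = 474 - 0.287N1 into the first: N1(1 - 0.75·0.287) = 738 - 0.75·474.
So N1* = 382/0.785 = 487, and then N2* = 474 - 0.287·487 = 334.

N1* ≈ 487, N2* ≈ 334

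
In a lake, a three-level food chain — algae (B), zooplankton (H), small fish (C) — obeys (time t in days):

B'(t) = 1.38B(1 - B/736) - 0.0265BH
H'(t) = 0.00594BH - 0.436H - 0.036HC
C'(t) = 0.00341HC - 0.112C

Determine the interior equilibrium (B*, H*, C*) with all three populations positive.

B* ≈ 272, H* ≈ 32.8, C* ≈ 32.7

From dC/dt = 0: 0.00341H* = 0.112, so H* = 32.8.
From dB/dt = 0: 1.38(1 - B*/736) = 0.0265·32.8, giving B* = 736·(1 - 0.631) = 272.
From dH/dt = 0: 0.00594·272 - 0.436 = 0.036C*, so C* = 1.18/0.036 = 32.7.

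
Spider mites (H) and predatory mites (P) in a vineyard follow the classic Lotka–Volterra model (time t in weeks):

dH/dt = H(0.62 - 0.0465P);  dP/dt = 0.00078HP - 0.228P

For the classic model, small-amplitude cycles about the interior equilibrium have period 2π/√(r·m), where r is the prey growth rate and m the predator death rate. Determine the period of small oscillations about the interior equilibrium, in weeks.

Here r = 0.62 and m = 0.228, so r·m = 0.141.
ω = √0.141 = 0.376 per week, hence T = 2π/ω ≈ 16.7 weeks.

T ≈ 16.7 weeks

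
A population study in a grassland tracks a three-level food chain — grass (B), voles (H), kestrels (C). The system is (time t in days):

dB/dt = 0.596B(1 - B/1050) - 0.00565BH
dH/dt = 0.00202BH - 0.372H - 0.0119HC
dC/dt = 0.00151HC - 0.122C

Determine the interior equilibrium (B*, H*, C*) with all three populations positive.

B* ≈ 246, H* ≈ 80.8, C* ≈ 10.5

From dC/dt = 0: 0.00151H* = 0.122, so H* = 80.8.
From dB/dt = 0: 0.596(1 - B*/1050) = 0.00565·80.8, giving B* = 1050·(1 - 0.766) = 246.
From dH/dt = 0: 0.00202·246 - 0.372 = 0.0119C*, so C* = 0.124/0.0119 = 10.5.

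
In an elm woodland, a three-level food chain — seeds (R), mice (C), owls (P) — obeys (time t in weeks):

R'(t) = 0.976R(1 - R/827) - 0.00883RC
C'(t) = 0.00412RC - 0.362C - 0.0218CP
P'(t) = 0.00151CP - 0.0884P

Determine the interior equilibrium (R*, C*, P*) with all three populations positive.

R* ≈ 389, C* ≈ 58.5, P* ≈ 56.9

From dP/dt = 0: 0.00151C* = 0.0884, so C* = 58.5.
From dR/dt = 0: 0.976(1 - R*/827) = 0.00883·58.5, giving R* = 827·(1 - 0.53) = 389.
From dC/dt = 0: 0.00412·389 - 0.362 = 0.0218P*, so P* = 1.24/0.0218 = 56.9.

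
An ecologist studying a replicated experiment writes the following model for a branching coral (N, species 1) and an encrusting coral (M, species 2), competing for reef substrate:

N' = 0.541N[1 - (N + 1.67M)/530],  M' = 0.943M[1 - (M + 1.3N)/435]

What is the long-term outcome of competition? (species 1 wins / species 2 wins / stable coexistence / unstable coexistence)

unstable coexistence (outcome depends on initial conditions)

Compare the nullcline intercepts: K1/α12 = 530/1.67 = 317 < K2 = 435; K2/α21 = 435/1.3 = 335 < K1 = 530.
Since both are reversed, neither can invade when rare; the interior point is a saddle.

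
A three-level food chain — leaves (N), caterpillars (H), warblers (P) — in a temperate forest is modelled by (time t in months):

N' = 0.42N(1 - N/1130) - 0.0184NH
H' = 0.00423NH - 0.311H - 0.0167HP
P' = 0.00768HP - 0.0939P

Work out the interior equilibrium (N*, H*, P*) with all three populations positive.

From dP/dt = 0: 0.00768H* = 0.0939, so H* = 12.2.
From dN/dt = 0: 0.42(1 - N*/1130) = 0.0184·12.2, giving N* = 1130·(1 - 0.536) = 525.
From dH/dt = 0: 0.00423·525 - 0.311 = 0.0167P*, so P* = 1.91/0.0167 = 114.

N* ≈ 525, H* ≈ 12.2, P* ≈ 114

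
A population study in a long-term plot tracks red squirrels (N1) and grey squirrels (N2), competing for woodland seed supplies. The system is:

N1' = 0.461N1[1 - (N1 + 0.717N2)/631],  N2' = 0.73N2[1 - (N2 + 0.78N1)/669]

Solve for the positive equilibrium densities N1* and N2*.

N1* ≈ 343, N2* ≈ 401

Setting both brackets to zero gives the nullclines N1 + 0.717N2 = 631 and 0.78N1 + N2 = 669.
Substituting N2 = 669 - 0.78N1 into the first: N1(1 - 0.717·0.78) = 631 - 0.717·669.
So N1* = 151/0.441 = 343, and then N2* = 669 - 0.78·343 = 401.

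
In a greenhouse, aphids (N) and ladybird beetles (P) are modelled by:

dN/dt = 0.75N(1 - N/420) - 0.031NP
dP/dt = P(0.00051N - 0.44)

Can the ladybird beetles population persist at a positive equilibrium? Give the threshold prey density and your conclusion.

The predator equation gives dP/dt > 0 only when N > 0.44/0.00051 = 863.
Without the predator, N → K = 420. Since 420 < 863, the predator cannot invade.

Threshold N = 863; K < 863, so no, the predator goes extinct.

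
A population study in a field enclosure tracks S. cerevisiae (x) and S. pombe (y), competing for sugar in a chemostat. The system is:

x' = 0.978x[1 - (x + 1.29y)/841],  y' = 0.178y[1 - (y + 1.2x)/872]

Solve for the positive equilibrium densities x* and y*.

x* ≈ 518, y* ≈ 250

Setting both brackets to zero gives the nullclines x + 1.29y = 841 and 1.2x + y = 872.
Substituting y = 872 - 1.2x into the first: x(1 - 1.29·1.2) = 841 - 1.29·872.
So x* = -284/-0.548 = 518, and then y* = 872 - 1.2·518 = 250.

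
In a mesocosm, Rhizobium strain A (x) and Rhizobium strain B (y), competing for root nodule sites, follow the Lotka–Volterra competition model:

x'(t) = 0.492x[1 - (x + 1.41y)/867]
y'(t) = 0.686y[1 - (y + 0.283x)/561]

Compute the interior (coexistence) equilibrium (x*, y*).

x* ≈ 126, y* ≈ 525

Setting both brackets to zero gives the nullclines x + 1.41y = 867 and 0.283x + y = 561.
Substituting y = 561 - 0.283x into the first: x(1 - 1.41·0.283) = 867 - 1.41·561.
So x* = 76/0.601 = 126, and then y* = 561 - 0.283·126 = 525.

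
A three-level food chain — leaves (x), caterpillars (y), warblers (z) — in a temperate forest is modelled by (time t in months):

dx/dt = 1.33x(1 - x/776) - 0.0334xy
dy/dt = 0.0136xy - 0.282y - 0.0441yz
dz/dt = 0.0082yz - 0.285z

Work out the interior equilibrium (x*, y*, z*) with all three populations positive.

x* ≈ 98.7, y* ≈ 34.8, z* ≈ 24

From dz/dt = 0: 0.0082y* = 0.285, so y* = 34.8.
From dx/dt = 0: 1.33(1 - x*/776) = 0.0334·34.8, giving x* = 776·(1 - 0.873) = 98.7.
From dy/dt = 0: 0.0136·98.7 - 0.282 = 0.0441z*, so z* = 1.06/0.0441 = 24.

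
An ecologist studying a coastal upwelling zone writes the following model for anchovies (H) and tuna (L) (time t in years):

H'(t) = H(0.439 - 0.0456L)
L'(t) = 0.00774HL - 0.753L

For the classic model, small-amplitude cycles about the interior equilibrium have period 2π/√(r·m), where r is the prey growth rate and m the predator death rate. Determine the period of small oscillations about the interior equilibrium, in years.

Here r = 0.439 and m = 0.753, so r·m = 0.331.
ω = √0.331 = 0.575 per year, hence T = 2π/ω ≈ 10.9 years.

T ≈ 10.9 years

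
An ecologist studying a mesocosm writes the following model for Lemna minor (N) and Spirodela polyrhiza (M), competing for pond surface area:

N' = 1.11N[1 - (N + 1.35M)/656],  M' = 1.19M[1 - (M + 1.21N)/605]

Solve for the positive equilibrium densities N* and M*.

N* ≈ 254, M* ≈ 298

Setting both brackets to zero gives the nullclines N + 1.35M = 656 and 1.21N + M = 605.
Substituting M = 605 - 1.21N into the first: N(1 - 1.35·1.21) = 656 - 1.35·605.
So N* = -161/-0.633 = 254, and then M* = 605 - 1.21·254 = 298.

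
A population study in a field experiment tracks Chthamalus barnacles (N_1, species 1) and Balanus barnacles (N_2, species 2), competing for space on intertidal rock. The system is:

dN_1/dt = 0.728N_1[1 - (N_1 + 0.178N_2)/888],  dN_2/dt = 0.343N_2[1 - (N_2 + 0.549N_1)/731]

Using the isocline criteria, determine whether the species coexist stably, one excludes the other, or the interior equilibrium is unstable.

stable coexistence

Compare the nullcline intercepts: K1/α12 = 888/0.178 = 4990 > K2 = 731; K2/α21 = 731/0.549 = 1330 > K1 = 888.
Since both inequalities hold, each species can invade when rare, so the interior equilibrium is stable.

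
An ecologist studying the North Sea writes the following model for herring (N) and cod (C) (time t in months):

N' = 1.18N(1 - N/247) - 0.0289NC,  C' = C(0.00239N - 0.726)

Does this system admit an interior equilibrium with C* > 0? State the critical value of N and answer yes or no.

Threshold N = 304; K < 304, so no, the predator goes extinct.

The predator equation gives dC/dt > 0 only when N > 0.726/0.00239 = 304.
Without the predator, N → K = 247. Since 247 < 304, the predator cannot invade.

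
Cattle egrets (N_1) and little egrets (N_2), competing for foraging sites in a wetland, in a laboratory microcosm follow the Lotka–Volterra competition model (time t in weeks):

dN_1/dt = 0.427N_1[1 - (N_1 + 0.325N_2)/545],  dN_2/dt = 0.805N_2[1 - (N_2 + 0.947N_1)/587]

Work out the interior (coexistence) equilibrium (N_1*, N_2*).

N_1* ≈ 512, N_2* ≈ 102

Setting both brackets to zero gives the nullclines N_1 + 0.325N_2 = 545 and 0.947N_1 + N_2 = 587.
Substituting N_2 = 587 - 0.947N_1 into the first: N_1(1 - 0.325·0.947) = 545 - 0.325·587.
So N_1* = 354/0.692 = 512, and then N_2* = 587 - 0.947·512 = 102.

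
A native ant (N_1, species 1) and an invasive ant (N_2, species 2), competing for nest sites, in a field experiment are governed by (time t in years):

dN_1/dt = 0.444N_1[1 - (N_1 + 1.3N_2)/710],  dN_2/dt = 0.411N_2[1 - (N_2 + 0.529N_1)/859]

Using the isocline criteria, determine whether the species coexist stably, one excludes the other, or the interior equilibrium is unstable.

Compare the nullcline intercepts: K1/α12 = 710/1.3 = 546 < K2 = 859; K2/α21 = 859/0.529 = 1620 > K1 = 710.
Since the inequalities point opposite ways, species 2 can invade but species 1 cannot.

species 2 excludes species 1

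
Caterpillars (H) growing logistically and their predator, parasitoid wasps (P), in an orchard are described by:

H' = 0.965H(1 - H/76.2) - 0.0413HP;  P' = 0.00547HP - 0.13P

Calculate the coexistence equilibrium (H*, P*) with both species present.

H* ≈ 23.8, P* ≈ 16.1

From dP/dt = 0 with P > 0: 0.00547H* = 0.13, so H* = 23.8.
Substitute into dH/dt = 0: 0.965(1 - 23.8/76.2) = 0.0413P*.
The bracket is 0.688, giving P* = 0.664/0.0413 = 16.1.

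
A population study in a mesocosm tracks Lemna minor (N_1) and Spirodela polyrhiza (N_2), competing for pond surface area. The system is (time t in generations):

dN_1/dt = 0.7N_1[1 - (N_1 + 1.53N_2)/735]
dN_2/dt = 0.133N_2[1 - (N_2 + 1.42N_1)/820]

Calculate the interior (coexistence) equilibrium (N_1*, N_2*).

N_1* ≈ 443, N_2* ≈ 191

Setting both brackets to zero gives the nullclines N_1 + 1.53N_2 = 735 and 1.42N_1 + N_2 = 820.
Substituting N_2 = 820 - 1.42N_1 into the first: N_1(1 - 1.53·1.42) = 735 - 1.53·820.
So N_1* = -520/-1.17 = 443, and then N_2* = 820 - 1.42·443 = 191.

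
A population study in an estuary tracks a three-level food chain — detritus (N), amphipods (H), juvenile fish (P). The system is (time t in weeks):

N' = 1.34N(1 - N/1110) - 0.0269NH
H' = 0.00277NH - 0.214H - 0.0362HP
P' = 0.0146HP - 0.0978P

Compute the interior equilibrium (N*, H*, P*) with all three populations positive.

N* ≈ 961, H* ≈ 6.7, P* ≈ 67.6

From dP/dt = 0: 0.0146H* = 0.0978, so H* = 6.7.
From dN/dt = 0: 1.34(1 - N*/1110) = 0.0269·6.7, giving N* = 1110·(1 - 0.134) = 961.
From dH/dt = 0: 0.00277·961 - 0.214 = 0.0362P*, so P* = 2.45/0.0362 = 67.6.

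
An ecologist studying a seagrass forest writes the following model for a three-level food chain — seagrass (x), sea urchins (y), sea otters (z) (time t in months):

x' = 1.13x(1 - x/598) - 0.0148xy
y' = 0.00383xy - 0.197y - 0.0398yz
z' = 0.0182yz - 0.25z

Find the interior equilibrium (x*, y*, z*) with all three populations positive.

x* ≈ 490, y* ≈ 13.7, z* ≈ 42.2

From dz/dt = 0: 0.0182y* = 0.25, so y* = 13.7.
From dx/dt = 0: 1.13(1 - x*/598) = 0.0148·13.7, giving x* = 598·(1 - 0.18) = 490.
From dy/dt = 0: 0.00383·490 - 0.197 = 0.0398z*, so z* = 1.68/0.0398 = 42.2.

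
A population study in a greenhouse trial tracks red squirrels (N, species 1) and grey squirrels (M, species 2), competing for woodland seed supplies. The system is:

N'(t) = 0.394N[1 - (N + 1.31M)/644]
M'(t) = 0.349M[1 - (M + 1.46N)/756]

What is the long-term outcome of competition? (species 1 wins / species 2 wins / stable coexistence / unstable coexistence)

unstable coexistence (outcome depends on initial conditions)

Compare the nullcline intercepts: K1/α12 = 644/1.31 = 492 < K2 = 756; K2/α21 = 756/1.46 = 518 < K1 = 644.
Since both are reversed, neither can invade when rare; the interior point is a saddle.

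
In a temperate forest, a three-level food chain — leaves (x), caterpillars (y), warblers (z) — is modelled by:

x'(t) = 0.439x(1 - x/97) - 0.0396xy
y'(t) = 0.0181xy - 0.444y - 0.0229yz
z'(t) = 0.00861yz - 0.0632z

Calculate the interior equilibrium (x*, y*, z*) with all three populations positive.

x* ≈ 32.8, y* ≈ 7.34, z* ≈ 6.52

From dz/dt = 0: 0.00861y* = 0.0632, so y* = 7.34.
From dx/dt = 0: 0.439(1 - x*/97) = 0.0396·7.34, giving x* = 97·(1 - 0.662) = 32.8.
From dy/dt = 0: 0.0181·32.8 - 0.444 = 0.0229z*, so z* = 0.149/0.0229 = 6.52.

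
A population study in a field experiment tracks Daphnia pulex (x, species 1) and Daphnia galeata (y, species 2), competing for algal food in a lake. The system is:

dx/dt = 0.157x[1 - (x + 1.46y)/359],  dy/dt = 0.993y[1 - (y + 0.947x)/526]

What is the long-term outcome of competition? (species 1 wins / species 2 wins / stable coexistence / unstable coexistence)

Compare the nullcline intercepts: K1/α12 = 359/1.46 = 246 < K2 = 526; K2/α21 = 526/0.947 = 555 > K1 = 359.
Since the inequalities point opposite ways, species 2 can invade but species 1 cannot.

species 2 excludes species 1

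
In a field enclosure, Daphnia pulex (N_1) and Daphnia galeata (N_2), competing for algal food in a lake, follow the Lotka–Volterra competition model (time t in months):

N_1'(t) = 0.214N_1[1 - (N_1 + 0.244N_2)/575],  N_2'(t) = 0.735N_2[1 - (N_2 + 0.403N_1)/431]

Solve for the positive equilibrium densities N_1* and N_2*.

N_1* ≈ 521, N_2* ≈ 221

Setting both brackets to zero gives the nullclines N_1 + 0.244N_2 = 575 and 0.403N_1 + N_2 = 431.
Substituting N_2 = 431 - 0.403N_1 into the first: N_1(1 - 0.244·0.403) = 575 - 0.244·431.
So N_1* = 470/0.902 = 521, and then N_2* = 431 - 0.403·521 = 221.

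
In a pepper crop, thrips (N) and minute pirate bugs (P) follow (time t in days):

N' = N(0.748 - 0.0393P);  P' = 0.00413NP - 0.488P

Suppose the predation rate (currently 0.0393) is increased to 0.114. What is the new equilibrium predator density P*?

P* ≈ 6.56

At the interior fixed point, setting dN/dt = 0 with N > 0 fixes P* = (prey growth rate)/(NP coefficient) — independent of the other coefficients.
With the change, P* = 0.748/0.114 = 6.56; it falls from 19.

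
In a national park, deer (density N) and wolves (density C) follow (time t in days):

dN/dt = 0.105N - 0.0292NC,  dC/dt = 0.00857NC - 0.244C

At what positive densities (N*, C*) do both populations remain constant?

N* ≈ 28.5, C* ≈ 3.6

Set dC/dt = 0 with C > 0: 0.00857N - 0.244 = 0, so N* = 0.244/0.00857 = 28.5.
Set dN/dt = 0 with N > 0: 0.105 - 0.0292C = 0, so C* = 0.105/0.0292 = 3.6.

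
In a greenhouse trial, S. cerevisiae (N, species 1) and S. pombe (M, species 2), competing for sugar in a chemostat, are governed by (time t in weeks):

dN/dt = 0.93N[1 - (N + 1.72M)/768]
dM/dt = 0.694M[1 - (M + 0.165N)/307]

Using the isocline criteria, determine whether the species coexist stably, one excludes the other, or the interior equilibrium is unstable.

stable coexistence

Compare the nullcline intercepts: K1/α12 = 768/1.72 = 447 > K2 = 307; K2/α21 = 307/0.165 = 1860 > K1 = 768.
Since both inequalities hold, each species can invade when rare, so the interior equilibrium is stable.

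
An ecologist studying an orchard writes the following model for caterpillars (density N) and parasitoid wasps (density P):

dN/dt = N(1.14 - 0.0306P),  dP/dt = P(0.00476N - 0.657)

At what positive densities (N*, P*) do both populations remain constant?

Set dP/dt = 0 with P > 0: 0.00476N - 0.657 = 0, so N* = 0.657/0.00476 = 138.
Set dN/dt = 0 with N > 0: 1.14 - 0.0306P = 0, so P* = 1.14/0.0306 = 37.3.

N* ≈ 138, P* ≈ 37.3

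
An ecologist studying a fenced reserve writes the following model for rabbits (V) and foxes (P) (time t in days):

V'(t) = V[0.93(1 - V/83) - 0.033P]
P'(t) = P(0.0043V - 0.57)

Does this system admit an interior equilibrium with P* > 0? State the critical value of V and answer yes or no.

Threshold V = 133; K < 133, so no, the predator goes extinct.

The predator equation gives dP/dt > 0 only when V > 0.57/0.0043 = 133.
Without the predator, V → K = 83. Since 83 < 133, the predator cannot invade.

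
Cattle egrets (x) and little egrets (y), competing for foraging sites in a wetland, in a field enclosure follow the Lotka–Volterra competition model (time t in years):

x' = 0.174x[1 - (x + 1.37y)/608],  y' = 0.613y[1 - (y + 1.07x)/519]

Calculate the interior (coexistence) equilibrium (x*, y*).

Setting both brackets to zero gives the nullclines x + 1.37y = 608 and 1.07x + y = 519.
Substituting y = 519 - 1.07x into the first: x(1 - 1.37·1.07) = 608 - 1.37·519.
So x* = -103/-0.466 = 221, and then y* = 519 - 1.07·221 = 282.

x* ≈ 221, y* ≈ 282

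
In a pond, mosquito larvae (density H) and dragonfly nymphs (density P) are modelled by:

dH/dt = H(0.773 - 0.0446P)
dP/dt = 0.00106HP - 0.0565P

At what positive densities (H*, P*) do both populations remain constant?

H* ≈ 53.3, P* ≈ 17.3

Set dP/dt = 0 with P > 0: 0.00106H - 0.0565 = 0, so H* = 0.0565/0.00106 = 53.3.
Set dH/dt = 0 with H > 0: 0.773 - 0.0446P = 0, so P* = 0.773/0.0446 = 17.3.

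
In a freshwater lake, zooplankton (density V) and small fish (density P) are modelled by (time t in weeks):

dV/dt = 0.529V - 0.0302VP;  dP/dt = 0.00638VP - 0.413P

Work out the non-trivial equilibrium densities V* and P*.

Set dP/dt = 0 with P > 0: 0.00638V - 0.413 = 0, so V* = 0.413/0.00638 = 64.7.
Set dV/dt = 0 with V > 0: 0.529 - 0.0302P = 0, so P* = 0.529/0.0302 = 17.5.

V* ≈ 64.7, P* ≈ 17.5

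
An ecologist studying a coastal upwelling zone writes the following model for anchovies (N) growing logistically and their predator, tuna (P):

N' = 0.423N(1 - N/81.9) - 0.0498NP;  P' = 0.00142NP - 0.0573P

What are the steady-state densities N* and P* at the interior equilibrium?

N* ≈ 40.4, P* ≈ 4.31

From dP/dt = 0 with P > 0: 0.00142N* = 0.0573, so N* = 40.4.
Substitute into dN/dt = 0: 0.423(1 - 40.4/81.9) = 0.0498P*.
The bracket is 0.507, giving P* = 0.215/0.0498 = 4.31.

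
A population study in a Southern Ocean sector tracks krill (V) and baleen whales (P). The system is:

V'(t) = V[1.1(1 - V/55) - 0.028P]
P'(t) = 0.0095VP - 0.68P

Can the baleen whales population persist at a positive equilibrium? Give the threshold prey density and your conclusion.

Threshold V = 71.6; K < 71.6, so no, the predator goes extinct.

The predator equation gives dP/dt > 0 only when V > 0.68/0.0095 = 71.6.
Without the predator, V → K = 55. Since 55 < 71.6, the predator cannot invade.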